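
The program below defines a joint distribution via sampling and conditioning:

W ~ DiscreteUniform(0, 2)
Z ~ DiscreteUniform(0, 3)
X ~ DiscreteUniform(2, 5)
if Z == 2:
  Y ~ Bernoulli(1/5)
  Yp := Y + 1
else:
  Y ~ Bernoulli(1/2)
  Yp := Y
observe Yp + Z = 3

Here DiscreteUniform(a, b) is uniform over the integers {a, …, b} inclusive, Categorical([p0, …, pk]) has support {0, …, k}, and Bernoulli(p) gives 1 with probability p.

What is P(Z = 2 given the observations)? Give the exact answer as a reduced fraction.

P(Z = 2 | obs) = 8/13

Enumerate traces; 24 have nonzero weight after conditioning:
  (W=0, Z=2, X=2, Y=0) weight 1/60
  (W=0, Z=2, X=3, Y=0) weight 1/60
  (W=0, Z=2, X=4, Y=0) weight 1/60
  (W=0, Z=2, X=5, Y=0) weight 1/60
  (W=0, Z=3, X=2, Y=0) weight 1/96
  (W=0, Z=3, X=3, Y=0) weight 1/96
  (W=0, Z=3, X=4, Y=0) weight 1/96
  (W=0, Z=3, X=5, Y=0) weight 1/96
  … 16 more
Group by Z:
  weight(Z=2) = 1/5
  weight(Z=3) = 1/8
Total weight = 1/5 + 1/8 = 13/40
P(Z=2 | obs) = 1/5 / 13/40 = 8/13
P(Z=3 | obs) = 1/8 / 13/40 = 5/13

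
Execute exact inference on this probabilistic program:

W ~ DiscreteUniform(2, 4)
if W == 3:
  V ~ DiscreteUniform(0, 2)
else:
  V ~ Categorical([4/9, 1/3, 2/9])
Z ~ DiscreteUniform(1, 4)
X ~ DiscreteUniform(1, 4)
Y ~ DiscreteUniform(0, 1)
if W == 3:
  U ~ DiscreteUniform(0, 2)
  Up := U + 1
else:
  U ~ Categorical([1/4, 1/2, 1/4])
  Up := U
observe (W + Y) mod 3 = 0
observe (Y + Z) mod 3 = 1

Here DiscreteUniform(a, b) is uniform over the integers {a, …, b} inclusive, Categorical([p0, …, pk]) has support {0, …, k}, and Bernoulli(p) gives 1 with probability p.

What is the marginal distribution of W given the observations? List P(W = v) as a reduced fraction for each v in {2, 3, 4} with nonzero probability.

Enumerate traces; 108 have nonzero weight after conditioning:
  (W=2, V=0, Z=3, X=1, Y=1, U=0) weight 1/864
  (W=2, V=0, Z=3, X=1, Y=1, U=1) weight 1/432
  (W=2, V=0, Z=3, X=1, Y=1, U=2) weight 1/864
  (W=2, V=0, Z=3, X=2, Y=1, U=0) weight 1/864
  (W=2, V=0, Z=3, X=2, Y=1, U=1) weight 1/432
  (W=2, V=0, Z=3, X=2, Y=1, U=2) weight 1/864
  (W=2, V=0, Z=3, X=3, Y=1, U=0) weight 1/864
  (W=2, V=0, Z=3, X=3, Y=1, U=1) weight 1/432
  (W=3, V=0, Z=1, X=1, Y=0, U=0) weight 1/864
  … 99 more
Group by W:
  weight(W=2) = 1/24
  weight(W=3) = 1/12
Total weight = 1/24 + 1/12 = 1/8
P(W=2 | obs) = 1/24 / 1/8 = 1/3
P(W=3 | obs) = 1/12 / 1/8 = 2/3

P(W=2) = 1/3, P(W=3) = 2/3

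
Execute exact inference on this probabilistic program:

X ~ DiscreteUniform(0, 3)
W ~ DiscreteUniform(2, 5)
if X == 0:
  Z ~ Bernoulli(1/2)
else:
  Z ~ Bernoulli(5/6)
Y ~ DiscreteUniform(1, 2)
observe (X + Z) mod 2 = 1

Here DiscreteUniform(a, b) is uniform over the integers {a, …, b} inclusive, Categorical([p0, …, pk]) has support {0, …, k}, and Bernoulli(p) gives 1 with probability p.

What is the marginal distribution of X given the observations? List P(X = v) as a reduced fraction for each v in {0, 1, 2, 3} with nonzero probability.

Enumerate traces; 32 have nonzero weight after conditioning:
  (X=0, W=2, Z=1, Y=1) weight 1/64
  (X=0, W=2, Z=1, Y=2) weight 1/64
  (X=0, W=3, Z=1, Y=1) weight 1/64
  (X=0, W=3, Z=1, Y=2) weight 1/64
  (X=0, W=4, Z=1, Y=1) weight 1/64
  (X=0, W=4, Z=1, Y=2) weight 1/64
  (X=0, W=5, Z=1, Y=1) weight 1/64
  (X=0, W=5, Z=1, Y=2) weight 1/64
  (X=1, W=2, Z=0, Y=1) weight 1/192
  (X=2, W=2, Z=1, Y=1) weight 5/192
  … 22 more
Group by X:
  weight(X=0) = 1/8
  weight(X=1) = 1/24
  weight(X=2) = 5/24
  weight(X=3) = 1/24
Total weight = 1/8 + 1/24 + 5/24 + 1/24 = 5/12
P(X=0 | obs) = 1/8 / 5/12 = 3/10
P(X=1 | obs) = 1/24 / 5/12 = 1/10
P(X=2 | obs) = 5/24 / 5/12 = 1/2
P(X=3 | obs) = 1/24 / 5/12 = 1/10

P(X=0) = 3/10, P(X=1) = 1/10, P(X=2) = 1/2, P(X=3) = 1/10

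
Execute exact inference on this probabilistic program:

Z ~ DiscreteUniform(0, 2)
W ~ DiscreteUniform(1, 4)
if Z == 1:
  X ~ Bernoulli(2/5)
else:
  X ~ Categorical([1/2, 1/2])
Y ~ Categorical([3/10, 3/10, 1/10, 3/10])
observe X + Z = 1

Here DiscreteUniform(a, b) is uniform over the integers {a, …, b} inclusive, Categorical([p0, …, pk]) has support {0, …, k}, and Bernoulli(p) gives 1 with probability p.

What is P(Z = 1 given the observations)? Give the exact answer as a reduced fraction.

Enumerate traces; 32 have nonzero weight after conditioning:
  (Z=0, W=1, X=1, Y=0) weight 1/80
  (Z=0, W=1, X=1, Y=1) weight 1/80
  (Z=0, W=1, X=1, Y=2) weight 1/240
  (Z=0, W=1, X=1, Y=3) weight 1/80
  (Z=0, W=2, X=1, Y=0) weight 1/80
  (Z=0, W=2, X=1, Y=1) weight 1/80
  (Z=0, W=2, X=1, Y=2) weight 1/240
  (Z=0, W=2, X=1, Y=3) weight 1/80
  (Z=1, W=1, X=0, Y=0) weight 3/200
  … 23 more
Group by Z:
  weight(Z=0) = 1/6
  weight(Z=1) = 1/5
Total weight = 1/6 + 1/5 = 11/30
P(Z=0 | obs) = 1/6 / 11/30 = 5/11
P(Z=1 | obs) = 1/5 / 11/30 = 6/11

P(Z = 1 | obs) = 6/11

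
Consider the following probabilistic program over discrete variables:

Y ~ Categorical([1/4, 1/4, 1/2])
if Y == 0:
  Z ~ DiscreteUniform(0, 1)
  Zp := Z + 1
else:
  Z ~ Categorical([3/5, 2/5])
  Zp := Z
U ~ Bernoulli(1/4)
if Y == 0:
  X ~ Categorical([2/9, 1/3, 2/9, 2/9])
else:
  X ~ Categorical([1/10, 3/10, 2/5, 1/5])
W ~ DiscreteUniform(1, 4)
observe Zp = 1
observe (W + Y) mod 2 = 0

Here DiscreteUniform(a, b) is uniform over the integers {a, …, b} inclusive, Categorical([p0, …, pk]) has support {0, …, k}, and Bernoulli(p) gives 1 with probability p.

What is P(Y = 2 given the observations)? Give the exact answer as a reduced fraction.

Enumerate traces; 48 have nonzero weight after conditioning:
  (Y=0, Z=0, U=0, X=0, W=2) weight 1/192
  (Y=0, Z=0, U=0, X=0, W=4) weight 1/192
  (Y=0, Z=0, U=0, X=1, W=2) weight 1/128
  (Y=0, Z=0, U=0, X=1, W=4) weight 1/128
  (Y=0, Z=0, U=0, X=2, W=2) weight 1/192
  (Y=0, Z=0, U=0, X=2, W=4) weight 1/192
  (Y=0, Z=0, U=0, X=3, W=2) weight 1/192
  (Y=0, Z=0, U=0, X=3, W=4) weight 1/192
  (Y=1, Z=1, U=0, X=0, W=1) weight 3/1600
  (Y=2, Z=1, U=0, X=0, W=2) weight 3/800
  … 38 more
Group by Y:
  weight(Y=0) = 1/16
  weight(Y=1) = 1/20
  weight(Y=2) = 1/10
Total weight = 1/16 + 1/20 + 1/10 = 17/80
P(Y=0 | obs) = 1/16 / 17/80 = 5/17
P(Y=1 | obs) = 1/20 / 17/80 = 4/17
P(Y=2 | obs) = 1/10 / 17/80 = 8/17

P(Y = 2 | obs) = 8/17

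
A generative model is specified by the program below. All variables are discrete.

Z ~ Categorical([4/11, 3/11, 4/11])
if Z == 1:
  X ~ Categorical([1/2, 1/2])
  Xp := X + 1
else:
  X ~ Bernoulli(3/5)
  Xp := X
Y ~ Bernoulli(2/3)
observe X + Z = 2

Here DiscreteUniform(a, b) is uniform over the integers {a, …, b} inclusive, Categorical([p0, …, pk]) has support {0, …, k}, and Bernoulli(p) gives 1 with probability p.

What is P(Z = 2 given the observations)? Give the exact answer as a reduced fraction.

Enumerate traces; 4 have nonzero weight after conditioning:
  (Z=1, X=1, Y=0) weight 1/22
  (Z=1, X=1, Y=1) weight 1/11
  (Z=2, X=0, Y=0) weight 8/165
  (Z=2, X=0, Y=1) weight 16/165
Group by Z:
  weight(Z=1) = 3/22
  weight(Z=2) = 8/55
Total weight = 3/22 + 8/55 = 31/110
P(Z=1 | obs) = 3/22 / 31/110 = 15/31
P(Z=2 | obs) = 8/55 / 31/110 = 16/31

P(Z = 2 | obs) = 16/31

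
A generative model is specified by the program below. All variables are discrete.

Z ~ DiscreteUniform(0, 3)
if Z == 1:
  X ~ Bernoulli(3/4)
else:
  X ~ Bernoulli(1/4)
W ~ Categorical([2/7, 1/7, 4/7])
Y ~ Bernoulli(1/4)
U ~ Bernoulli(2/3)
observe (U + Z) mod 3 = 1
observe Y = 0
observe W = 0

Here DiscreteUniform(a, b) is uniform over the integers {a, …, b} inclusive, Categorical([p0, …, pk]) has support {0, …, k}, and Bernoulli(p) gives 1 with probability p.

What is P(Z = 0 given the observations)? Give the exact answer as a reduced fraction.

Enumerate traces; 6 have nonzero weight after conditioning:
  (Z=0, X=0, W=0, Y=0, U=1) weight 3/112
  (Z=0, X=1, W=0, Y=0, U=1) weight 1/112
  (Z=1, X=0, W=0, Y=0, U=0) weight 1/224
  (Z=1, X=1, W=0, Y=0, U=0) weight 3/224
  (Z=3, X=0, W=0, Y=0, U=1) weight 3/112
  (Z=3, X=1, W=0, Y=0, U=1) weight 1/112
Group by Z:
  weight(Z=0) = 1/28
  weight(Z=1) = 1/56
  weight(Z=3) = 1/28
Total weight = 1/28 + 1/56 + 1/28 = 5/56
P(Z=0 | obs) = 1/28 / 5/56 = 2/5
P(Z=1 | obs) = 1/56 / 5/56 = 1/5
P(Z=3 | obs) = 1/28 / 5/56 = 2/5

P(Z = 0 | obs) = 2/5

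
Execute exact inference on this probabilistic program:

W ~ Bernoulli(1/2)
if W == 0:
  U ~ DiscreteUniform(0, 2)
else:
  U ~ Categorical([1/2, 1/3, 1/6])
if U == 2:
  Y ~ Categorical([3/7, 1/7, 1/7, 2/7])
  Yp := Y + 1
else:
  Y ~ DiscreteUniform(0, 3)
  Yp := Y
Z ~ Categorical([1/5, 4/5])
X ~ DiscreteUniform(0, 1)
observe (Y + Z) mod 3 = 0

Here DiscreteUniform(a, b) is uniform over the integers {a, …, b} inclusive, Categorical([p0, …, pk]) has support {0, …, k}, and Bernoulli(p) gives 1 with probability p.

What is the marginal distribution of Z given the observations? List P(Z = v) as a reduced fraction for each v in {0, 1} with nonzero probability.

Enumerate traces; 36 have nonzero weight after conditioning:
  (W=0, U=0, Y=0, Z=0, X=0) weight 1/240
  (W=0, U=0, Y=0, Z=0, X=1) weight 1/240
  (W=0, U=0, Y=2, Z=1, X=0) weight 1/60
  (W=0, U=0, Y=2, Z=1, X=1) weight 1/60
  (W=0, U=0, Y=3, Z=0, X=0) weight 1/240
  (W=0, U=0, Y=3, Z=0, X=1) weight 1/240
  (W=0, U=1, Y=0, Z=0, X=0) weight 1/240
  (W=0, U=1, Y=0, Z=0, X=1) weight 1/240
  … 28 more
Group by Z:
  weight(Z=0) = 31/280
  weight(Z=1) = 5/28
Total weight = 31/280 + 5/28 = 81/280
P(Z=0 | obs) = 31/280 / 81/280 = 31/81
P(Z=1 | obs) = 5/28 / 81/280 = 50/81

P(Z=0) = 31/81, P(Z=1) = 50/81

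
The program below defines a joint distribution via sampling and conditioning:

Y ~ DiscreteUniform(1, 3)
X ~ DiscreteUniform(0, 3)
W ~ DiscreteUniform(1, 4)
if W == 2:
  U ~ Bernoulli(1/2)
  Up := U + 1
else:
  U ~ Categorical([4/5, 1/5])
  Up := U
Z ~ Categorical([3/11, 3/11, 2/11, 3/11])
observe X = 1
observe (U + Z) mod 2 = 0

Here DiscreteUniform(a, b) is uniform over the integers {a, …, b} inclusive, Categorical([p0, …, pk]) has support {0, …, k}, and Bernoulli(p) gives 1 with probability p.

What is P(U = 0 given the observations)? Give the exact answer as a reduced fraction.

P(U = 0 | obs) = 145/211

Enumerate traces; 48 have nonzero weight after conditioning:
  (Y=1, X=1, W=1, U=0, Z=0) weight 1/220
  (Y=1, X=1, W=1, U=0, Z=2) weight 1/330
  (Y=1, X=1, W=1, U=1, Z=1) weight 1/880
  (Y=1, X=1, W=1, U=1, Z=3) weight 1/880
  (Y=1, X=1, W=2, U=0, Z=0) weight 1/352
  (Y=1, X=1, W=2, U=0, Z=2) weight 1/528
  (Y=1, X=1, W=2, U=1, Z=1) weight 1/352
  (Y=1, X=1, W=2, U=1, Z=3) weight 1/352
  … 40 more
Group by U:
  weight(U=0) = 29/352
  weight(U=1) = 3/80
Total weight = 29/352 + 3/80 = 211/1760
P(U=0 | obs) = 29/352 / 211/1760 = 145/211
P(U=1 | obs) = 3/80 / 211/1760 = 66/211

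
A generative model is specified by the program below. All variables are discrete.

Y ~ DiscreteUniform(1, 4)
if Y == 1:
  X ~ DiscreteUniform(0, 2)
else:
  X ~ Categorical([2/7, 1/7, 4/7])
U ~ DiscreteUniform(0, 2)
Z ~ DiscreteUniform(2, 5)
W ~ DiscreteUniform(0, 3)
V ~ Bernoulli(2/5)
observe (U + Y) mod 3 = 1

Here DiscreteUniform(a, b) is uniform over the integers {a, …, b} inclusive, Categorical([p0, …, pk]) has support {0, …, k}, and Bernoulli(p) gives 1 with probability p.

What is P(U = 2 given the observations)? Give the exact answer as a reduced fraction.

P(U = 2 | obs) = 1/4

Enumerate traces; 384 have nonzero weight after conditioning:
  (Y=1, X=0, U=0, Z=2, W=0, V=0) weight 1/960
  (Y=1, X=0, U=0, Z=2, W=0, V=1) weight 1/1440
  (Y=1, X=0, U=0, Z=2, W=1, V=0) weight 1/960
  (Y=1, X=0, U=0, Z=2, W=1, V=1) weight 1/1440
  (Y=1, X=0, U=0, Z=2, W=2, V=0) weight 1/960
  (Y=1, X=0, U=0, Z=2, W=2, V=1) weight 1/1440
  (Y=1, X=0, U=0, Z=2, W=3, V=0) weight 1/960
  (Y=1, X=0, U=0, Z=2, W=3, V=1) weight 1/1440
  (Y=2, X=0, U=2, Z=2, W=0, V=0) weight 1/1120
  (Y=3, X=0, U=1, Z=2, W=0, V=0) weight 1/1120
  … 374 more
Group by U:
  weight(U=0) = 1/6
  weight(U=1) = 1/12
  weight(U=2) = 1/12
Total weight = 1/6 + 1/12 + 1/12 = 1/3
P(U=0 | obs) = 1/6 / 1/3 = 1/2
P(U=1 | obs) = 1/12 / 1/3 = 1/4
P(U=2 | obs) = 1/12 / 1/3 = 1/4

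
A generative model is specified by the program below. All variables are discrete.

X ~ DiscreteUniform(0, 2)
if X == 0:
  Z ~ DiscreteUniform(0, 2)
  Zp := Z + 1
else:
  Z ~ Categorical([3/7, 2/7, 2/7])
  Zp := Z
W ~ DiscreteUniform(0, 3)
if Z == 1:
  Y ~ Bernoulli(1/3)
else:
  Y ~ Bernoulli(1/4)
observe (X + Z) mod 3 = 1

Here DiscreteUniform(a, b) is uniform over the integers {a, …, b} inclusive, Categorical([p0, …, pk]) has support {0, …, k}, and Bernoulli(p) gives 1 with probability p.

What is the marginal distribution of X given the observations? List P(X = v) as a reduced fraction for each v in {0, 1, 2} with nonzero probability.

P(X=0) = 7/22, P(X=1) = 9/22, P(X=2) = 3/11

Enumerate traces; 24 have nonzero weight after conditioning:
  (X=0, Z=1, W=0, Y=0) weight 1/54
  (X=0, Z=1, W=0, Y=1) weight 1/108
  (X=0, Z=1, W=1, Y=0) weight 1/54
  (X=0, Z=1, W=1, Y=1) weight 1/108
  (X=0, Z=1, W=2, Y=0) weight 1/54
  (X=0, Z=1, W=2, Y=1) weight 1/108
  (X=0, Z=1, W=3, Y=0) weight 1/54
  (X=0, Z=1, W=3, Y=1) weight 1/108
  (X=1, Z=0, W=0, Y=0) weight 3/112
  (X=2, Z=2, W=0, Y=0) weight 1/56
  … 14 more
Group by X:
  weight(X=0) = 1/9
  weight(X=1) = 1/7
  weight(X=2) = 2/21
Total weight = 1/9 + 1/7 + 2/21 = 22/63
P(X=0 | obs) = 1/9 / 22/63 = 7/22
P(X=1 | obs) = 1/7 / 22/63 = 9/22
P(X=2 | obs) = 2/21 / 22/63 = 3/11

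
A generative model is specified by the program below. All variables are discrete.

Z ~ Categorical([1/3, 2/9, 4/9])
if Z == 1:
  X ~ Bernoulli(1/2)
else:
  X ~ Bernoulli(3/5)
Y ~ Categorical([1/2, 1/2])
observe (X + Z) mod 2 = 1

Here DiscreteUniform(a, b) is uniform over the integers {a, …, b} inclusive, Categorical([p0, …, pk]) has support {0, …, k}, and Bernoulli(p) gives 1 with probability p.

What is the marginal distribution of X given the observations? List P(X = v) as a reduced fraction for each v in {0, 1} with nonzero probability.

P(X=0) = 5/26, P(X=1) = 21/26

Enumerate traces; 6 have nonzero weight after conditioning:
  (Z=0, X=1, Y=0) weight 1/10
  (Z=0, X=1, Y=1) weight 1/10
  (Z=1, X=0, Y=0) weight 1/18
  (Z=1, X=0, Y=1) weight 1/18
  (Z=2, X=1, Y=0) weight 2/15
  (Z=2, X=1, Y=1) weight 2/15
Group by X:
  weight(X=0) = 1/9
  weight(X=1) = 7/15
Total weight = 1/9 + 7/15 = 26/45
P(X=0 | obs) = 1/9 / 26/45 = 5/26
P(X=1 | obs) = 7/15 / 26/45 = 21/26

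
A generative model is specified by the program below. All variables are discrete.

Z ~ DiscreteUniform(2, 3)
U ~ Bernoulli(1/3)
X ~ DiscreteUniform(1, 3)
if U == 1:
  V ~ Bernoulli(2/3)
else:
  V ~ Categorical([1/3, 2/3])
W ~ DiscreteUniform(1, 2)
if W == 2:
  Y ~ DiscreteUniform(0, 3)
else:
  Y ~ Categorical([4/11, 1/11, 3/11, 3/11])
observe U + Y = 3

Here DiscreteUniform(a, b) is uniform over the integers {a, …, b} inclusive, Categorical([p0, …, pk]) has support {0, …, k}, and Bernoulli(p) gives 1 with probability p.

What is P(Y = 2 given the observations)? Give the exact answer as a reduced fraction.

Enumerate traces; 48 have nonzero weight after conditioning:
  (Z=2, U=0, X=1, V=0, W=1, Y=3) weight 1/198
  (Z=2, U=0, X=1, V=0, W=2, Y=3) weight 1/216
  (Z=2, U=0, X=1, V=1, W=1, Y=3) weight 1/99
  (Z=2, U=0, X=1, V=1, W=2, Y=3) weight 1/108
  (Z=2, U=0, X=2, V=0, W=1, Y=3) weight 1/198
  (Z=2, U=0, X=2, V=0, W=2, Y=3) weight 1/216
  (Z=2, U=0, X=2, V=1, W=1, Y=3) weight 1/99
  (Z=2, U=0, X=2, V=1, W=2, Y=3) weight 1/108
  (Z=2, U=1, X=1, V=0, W=1, Y=2) weight 1/396
  … 39 more
Group by Y:
  weight(Y=2) = 23/264
  weight(Y=3) = 23/132
Total weight = 23/264 + 23/132 = 23/88
P(Y=2 | obs) = 23/264 / 23/88 = 1/3
P(Y=3 | obs) = 23/132 / 23/88 = 2/3

P(Y = 2 | obs) = 1/3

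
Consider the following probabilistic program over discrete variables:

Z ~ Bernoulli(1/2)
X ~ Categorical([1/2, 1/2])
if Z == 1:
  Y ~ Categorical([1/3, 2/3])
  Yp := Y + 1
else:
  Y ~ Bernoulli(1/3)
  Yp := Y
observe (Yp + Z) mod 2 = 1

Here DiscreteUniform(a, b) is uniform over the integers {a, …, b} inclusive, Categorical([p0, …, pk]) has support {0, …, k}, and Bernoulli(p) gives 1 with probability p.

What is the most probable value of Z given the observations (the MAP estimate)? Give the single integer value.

argmax_v P(Z = v | obs) = 1

Enumerate traces; 4 have nonzero weight after conditioning:
  (Z=0, X=0, Y=1) weight 1/12
  (Z=0, X=1, Y=1) weight 1/12
  (Z=1, X=0, Y=1) weight 1/6
  (Z=1, X=1, Y=1) weight 1/6
Group by Z:
  weight(Z=0) = 1/6
  weight(Z=1) = 1/3
Total weight = 1/6 + 1/3 = 1/2
P(Z=0 | obs) = 1/6 / 1/2 = 1/3
P(Z=1 | obs) = 1/3 / 1/2 = 2/3
argmax = 1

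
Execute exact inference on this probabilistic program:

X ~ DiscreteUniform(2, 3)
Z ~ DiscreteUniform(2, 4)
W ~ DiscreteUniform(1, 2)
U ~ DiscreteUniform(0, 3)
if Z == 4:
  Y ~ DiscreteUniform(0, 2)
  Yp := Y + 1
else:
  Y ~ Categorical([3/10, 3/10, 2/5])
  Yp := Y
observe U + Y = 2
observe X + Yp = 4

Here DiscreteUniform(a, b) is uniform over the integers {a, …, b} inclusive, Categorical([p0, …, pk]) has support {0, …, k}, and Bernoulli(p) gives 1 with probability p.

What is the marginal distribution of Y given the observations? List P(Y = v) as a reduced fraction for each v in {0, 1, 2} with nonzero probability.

P(Y=0) = 5/31, P(Y=1) = 14/31, P(Y=2) = 12/31

Enumerate traces; 12 have nonzero weight after conditioning:
  (X=2, Z=2, W=1, U=0, Y=2) weight 1/120
  (X=2, Z=2, W=2, U=0, Y=2) weight 1/120
  (X=2, Z=3, W=1, U=0, Y=2) weight 1/120
  (X=2, Z=3, W=2, U=0, Y=2) weight 1/120
  (X=2, Z=4, W=1, U=1, Y=1) weight 1/144
  (X=2, Z=4, W=2, U=1, Y=1) weight 1/144
  (X=3, Z=2, W=1, U=1, Y=1) weight 1/160
  (X=3, Z=2, W=2, U=1, Y=1) weight 1/160
  (X=3, Z=4, W=1, U=2, Y=0) weight 1/144
  … 3 more
Group by Y:
  weight(Y=0) = 1/72
  weight(Y=1) = 7/180
  weight(Y=2) = 1/30
Total weight = 1/72 + 7/180 + 1/30 = 31/360
P(Y=0 | obs) = 1/72 / 31/360 = 5/31
P(Y=1 | obs) = 7/180 / 31/360 = 14/31
P(Y=2 | obs) = 1/30 / 31/360 = 12/31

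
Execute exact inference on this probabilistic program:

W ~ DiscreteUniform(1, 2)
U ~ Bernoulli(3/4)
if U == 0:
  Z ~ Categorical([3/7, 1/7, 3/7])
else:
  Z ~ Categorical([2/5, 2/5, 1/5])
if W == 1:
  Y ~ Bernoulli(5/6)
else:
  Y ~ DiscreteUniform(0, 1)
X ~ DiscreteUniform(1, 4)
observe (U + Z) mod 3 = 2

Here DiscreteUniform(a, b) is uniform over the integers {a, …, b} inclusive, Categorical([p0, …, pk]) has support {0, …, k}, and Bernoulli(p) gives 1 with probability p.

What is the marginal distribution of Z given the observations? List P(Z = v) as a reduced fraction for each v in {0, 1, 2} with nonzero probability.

Enumerate traces; 32 have nonzero weight after conditioning:
  (W=1, U=0, Z=2, Y=0, X=1) weight 1/448
  (W=1, U=0, Z=2, Y=0, X=2) weight 1/448
  (W=1, U=0, Z=2, Y=0, X=3) weight 1/448
  (W=1, U=0, Z=2, Y=0, X=4) weight 1/448
  (W=1, U=0, Z=2, Y=1, X=1) weight 5/448
  (W=1, U=0, Z=2, Y=1, X=2) weight 5/448
  (W=1, U=0, Z=2, Y=1, X=3) weight 5/448
  (W=1, U=0, Z=2, Y=1, X=4) weight 5/448
  (W=1, U=1, Z=1, Y=0, X=1) weight 1/160
  … 23 more
Group by Z:
  weight(Z=1) = 3/10
  weight(Z=2) = 3/28
Total weight = 3/10 + 3/28 = 57/140
P(Z=1 | obs) = 3/10 / 57/140 = 14/19
P(Z=2 | obs) = 3/28 / 57/140 = 5/19

P(Z=1) = 14/19, P(Z=2) = 5/19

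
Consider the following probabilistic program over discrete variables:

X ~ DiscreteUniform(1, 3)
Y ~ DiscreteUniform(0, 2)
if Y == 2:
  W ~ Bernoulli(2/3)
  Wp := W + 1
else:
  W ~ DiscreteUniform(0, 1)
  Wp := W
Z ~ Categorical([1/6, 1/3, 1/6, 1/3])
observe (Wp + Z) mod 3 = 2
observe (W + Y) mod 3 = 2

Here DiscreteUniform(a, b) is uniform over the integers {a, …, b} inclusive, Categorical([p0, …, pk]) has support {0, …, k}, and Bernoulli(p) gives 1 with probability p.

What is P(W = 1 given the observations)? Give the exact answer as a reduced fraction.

Enumerate traces; 6 have nonzero weight after conditioning:
  (X=1, Y=1, W=1, Z=1) weight 1/54
  (X=1, Y=2, W=0, Z=1) weight 1/81
  (X=2, Y=1, W=1, Z=1) weight 1/54
  (X=2, Y=2, W=0, Z=1) weight 1/81
  (X=3, Y=1, W=1, Z=1) weight 1/54
  (X=3, Y=2, W=0, Z=1) weight 1/81
Group by W:
  weight(W=0) = 1/27
  weight(W=1) = 1/18
Total weight = 1/27 + 1/18 = 5/54
P(W=0 | obs) = 1/27 / 5/54 = 2/5
P(W=1 | obs) = 1/18 / 5/54 = 3/5

P(W = 1 | obs) = 3/5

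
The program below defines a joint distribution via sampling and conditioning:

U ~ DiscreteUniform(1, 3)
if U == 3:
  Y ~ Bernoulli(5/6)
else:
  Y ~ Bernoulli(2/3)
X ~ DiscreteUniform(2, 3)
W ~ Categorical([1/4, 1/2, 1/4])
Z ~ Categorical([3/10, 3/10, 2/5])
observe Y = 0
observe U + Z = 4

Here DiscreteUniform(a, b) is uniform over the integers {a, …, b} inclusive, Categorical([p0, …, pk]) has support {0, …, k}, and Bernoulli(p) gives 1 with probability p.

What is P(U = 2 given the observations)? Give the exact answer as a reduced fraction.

Enumerate traces; 12 have nonzero weight after conditioning:
  (U=2, Y=0, X=2, W=0, Z=2) weight 1/180
  (U=2, Y=0, X=2, W=1, Z=2) weight 1/90
  (U=2, Y=0, X=2, W=2, Z=2) weight 1/180
  (U=2, Y=0, X=3, W=0, Z=2) weight 1/180
  (U=2, Y=0, X=3, W=1, Z=2) weight 1/90
  (U=2, Y=0, X=3, W=2, Z=2) weight 1/180
  (U=3, Y=0, X=2, W=0, Z=1) weight 1/480
  (U=3, Y=0, X=2, W=1, Z=1) weight 1/240
  … 4 more
Group by U:
  weight(U=2) = 2/45
  weight(U=3) = 1/60
Total weight = 2/45 + 1/60 = 11/180
P(U=2 | obs) = 2/45 / 11/180 = 8/11
P(U=3 | obs) = 1/60 / 11/180 = 3/11

P(U = 2 | obs) = 8/11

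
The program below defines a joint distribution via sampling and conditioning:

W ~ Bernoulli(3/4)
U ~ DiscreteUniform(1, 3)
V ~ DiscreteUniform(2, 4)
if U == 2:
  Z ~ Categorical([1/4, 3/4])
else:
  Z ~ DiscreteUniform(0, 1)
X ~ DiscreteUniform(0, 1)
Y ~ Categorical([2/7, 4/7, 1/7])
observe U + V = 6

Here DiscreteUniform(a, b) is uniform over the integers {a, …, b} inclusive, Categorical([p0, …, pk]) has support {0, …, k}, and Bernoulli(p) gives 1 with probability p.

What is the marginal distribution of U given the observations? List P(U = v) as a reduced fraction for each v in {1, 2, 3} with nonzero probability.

P(U=2) = 1/2, P(U=3) = 1/2

Enumerate traces; 48 have nonzero weight after conditioning:
  (W=0, U=2, V=4, Z=0, X=0, Y=0) weight 1/1008
  (W=0, U=2, V=4, Z=0, X=0, Y=1) weight 1/504
  (W=0, U=2, V=4, Z=0, X=0, Y=2) weight 1/2016
  (W=0, U=2, V=4, Z=0, X=1, Y=0) weight 1/1008
  (W=0, U=2, V=4, Z=0, X=1, Y=1) weight 1/504
  (W=0, U=2, V=4, Z=0, X=1, Y=2) weight 1/2016
  (W=0, U=2, V=4, Z=1, X=0, Y=0) weight 1/336
  (W=0, U=2, V=4, Z=1, X=0, Y=1) weight 1/168
  (W=0, U=3, V=3, Z=0, X=0, Y=0) weight 1/504
  … 39 more
Group by U:
  weight(U=2) = 1/9
  weight(U=3) = 1/9
Total weight = 1/9 + 1/9 = 2/9
P(U=2 | obs) = 1/9 / 2/9 = 1/2
P(U=3 | obs) = 1/9 / 2/9 = 1/2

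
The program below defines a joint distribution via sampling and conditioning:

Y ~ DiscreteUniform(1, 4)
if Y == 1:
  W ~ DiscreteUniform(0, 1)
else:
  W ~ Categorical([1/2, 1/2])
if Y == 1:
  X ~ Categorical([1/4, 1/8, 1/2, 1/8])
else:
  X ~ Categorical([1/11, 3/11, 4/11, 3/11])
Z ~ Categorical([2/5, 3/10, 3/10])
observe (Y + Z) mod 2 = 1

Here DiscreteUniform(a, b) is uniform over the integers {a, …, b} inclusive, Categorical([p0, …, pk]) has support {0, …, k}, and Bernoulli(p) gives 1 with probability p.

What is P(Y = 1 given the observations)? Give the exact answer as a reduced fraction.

Enumerate traces; 48 have nonzero weight after conditioning:
  (Y=1, W=0, X=0, Z=0) weight 1/80
  (Y=1, W=0, X=0, Z=2) weight 3/320
  (Y=1, W=0, X=1, Z=0) weight 1/160
  (Y=1, W=0, X=1, Z=2) weight 3/640
  (Y=1, W=0, X=2, Z=0) weight 1/40
  (Y=1, W=0, X=2, Z=2) weight 3/160
  (Y=1, W=0, X=3, Z=0) weight 1/160
  (Y=1, W=0, X=3, Z=2) weight 3/640
  (Y=2, W=0, X=0, Z=1) weight 3/880
  (Y=3, W=0, X=0, Z=0) weight 1/220
  … 38 more
Group by Y:
  weight(Y=1) = 7/40
  weight(Y=2) = 3/40
  weight(Y=3) = 7/40
  weight(Y=4) = 3/40
Total weight = 7/40 + 3/40 + 7/40 + 3/40 = 1/2
P(Y=1 | obs) = 7/40 / 1/2 = 7/20
P(Y=2 | obs) = 3/40 / 1/2 = 3/20
P(Y=3 | obs) = 7/40 / 1/2 = 7/20
P(Y=4 | obs) = 3/40 / 1/2 = 3/20

P(Y = 1 | obs) = 7/20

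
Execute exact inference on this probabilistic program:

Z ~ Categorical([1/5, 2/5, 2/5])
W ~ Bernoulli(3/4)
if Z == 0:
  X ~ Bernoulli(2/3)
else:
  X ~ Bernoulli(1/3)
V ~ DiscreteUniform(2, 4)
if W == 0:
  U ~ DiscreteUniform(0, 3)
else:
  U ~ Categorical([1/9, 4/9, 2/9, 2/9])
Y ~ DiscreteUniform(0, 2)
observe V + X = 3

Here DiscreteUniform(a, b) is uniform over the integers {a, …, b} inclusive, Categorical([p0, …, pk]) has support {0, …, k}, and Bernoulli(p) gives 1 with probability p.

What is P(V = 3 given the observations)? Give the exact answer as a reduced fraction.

Enumerate traces; 144 have nonzero weight after conditioning:
  (Z=0, W=0, X=0, V=3, U=0, Y=0) weight 1/2160
  (Z=0, W=0, X=0, V=3, U=0, Y=1) weight 1/2160
  (Z=0, W=0, X=0, V=3, U=0, Y=2) weight 1/2160
  (Z=0, W=0, X=0, V=3, U=1, Y=0) weight 1/2160
  (Z=0, W=0, X=0, V=3, U=1, Y=1) weight 1/2160
  (Z=0, W=0, X=0, V=3, U=1, Y=2) weight 1/2160
  (Z=0, W=0, X=0, V=3, U=2, Y=0) weight 1/2160
  (Z=0, W=0, X=0, V=3, U=2, Y=1) weight 1/2160
  (Z=0, W=0, X=1, V=2, U=0, Y=0) weight 1/1080
  … 135 more
Group by V:
  weight(V=2) = 2/15
  weight(V=3) = 1/5
Total weight = 2/15 + 1/5 = 1/3
P(V=2 | obs) = 2/15 / 1/3 = 2/5
P(V=3 | obs) = 1/5 / 1/3 = 3/5

P(V = 3 | obs) = 3/5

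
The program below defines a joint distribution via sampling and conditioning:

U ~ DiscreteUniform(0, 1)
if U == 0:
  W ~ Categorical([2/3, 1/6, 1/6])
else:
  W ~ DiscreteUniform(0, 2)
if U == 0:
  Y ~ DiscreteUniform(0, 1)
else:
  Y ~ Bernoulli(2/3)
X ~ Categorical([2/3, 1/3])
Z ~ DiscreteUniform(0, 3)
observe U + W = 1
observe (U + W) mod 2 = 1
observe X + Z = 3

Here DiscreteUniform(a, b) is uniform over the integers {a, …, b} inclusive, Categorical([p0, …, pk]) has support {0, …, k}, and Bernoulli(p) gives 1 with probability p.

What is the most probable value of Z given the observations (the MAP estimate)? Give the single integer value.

Enumerate traces; 8 have nonzero weight after conditioning:
  (U=0, W=1, Y=0, X=0, Z=3) weight 1/144
  (U=0, W=1, Y=0, X=1, Z=2) weight 1/288
  (U=0, W=1, Y=1, X=0, Z=3) weight 1/144
  (U=0, W=1, Y=1, X=1, Z=2) weight 1/288
  (U=1, W=0, Y=0, X=0, Z=3) weight 1/108
  (U=1, W=0, Y=0, X=1, Z=2) weight 1/216
  (U=1, W=0, Y=1, X=0, Z=3) weight 1/54
  (U=1, W=0, Y=1, X=1, Z=2) weight 1/108
Group by Z:
  weight(Z=2) = 1/48
  weight(Z=3) = 1/24
Total weight = 1/48 + 1/24 = 1/16
P(Z=2 | obs) = 1/48 / 1/16 = 1/3
P(Z=3 | obs) = 1/24 / 1/16 = 2/3
argmax = 3

argmax_v P(Z = v | obs) = 3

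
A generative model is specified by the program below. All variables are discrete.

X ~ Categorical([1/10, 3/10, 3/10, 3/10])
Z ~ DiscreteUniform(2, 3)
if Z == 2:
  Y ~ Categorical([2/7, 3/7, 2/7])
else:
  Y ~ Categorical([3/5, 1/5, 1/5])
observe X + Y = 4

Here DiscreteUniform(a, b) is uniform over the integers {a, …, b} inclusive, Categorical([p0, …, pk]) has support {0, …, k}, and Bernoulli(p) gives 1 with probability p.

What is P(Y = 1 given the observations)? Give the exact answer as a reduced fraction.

Enumerate traces; 4 have nonzero weight after conditioning:
  (X=2, Z=2, Y=2) weight 3/70
  (X=2, Z=3, Y=2) weight 3/100
  (X=3, Z=2, Y=1) weight 9/140
  (X=3, Z=3, Y=1) weight 3/100
Group by Y:
  weight(Y=1) = 33/350
  weight(Y=2) = 51/700
Total weight = 33/350 + 51/700 = 117/700
P(Y=1 | obs) = 33/350 / 117/700 = 22/39
P(Y=2 | obs) = 51/700 / 117/700 = 17/39

P(Y = 1 | obs) = 22/39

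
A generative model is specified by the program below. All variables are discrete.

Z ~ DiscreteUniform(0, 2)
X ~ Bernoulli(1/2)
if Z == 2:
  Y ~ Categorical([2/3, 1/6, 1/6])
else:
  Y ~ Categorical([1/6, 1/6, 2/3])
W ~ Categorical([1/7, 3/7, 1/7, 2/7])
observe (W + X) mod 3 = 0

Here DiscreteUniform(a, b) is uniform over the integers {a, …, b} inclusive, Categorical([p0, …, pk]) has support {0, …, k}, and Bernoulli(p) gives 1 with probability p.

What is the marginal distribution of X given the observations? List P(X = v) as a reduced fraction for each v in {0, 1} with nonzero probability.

Enumerate traces; 27 have nonzero weight after conditioning:
  (Z=0, X=0, Y=0, W=0) weight 1/252
  (Z=0, X=0, Y=0, W=3) weight 1/126
  (Z=0, X=0, Y=1, W=0) weight 1/252
  (Z=0, X=0, Y=1, W=3) weight 1/126
  (Z=0, X=0, Y=2, W=0) weight 1/63
  (Z=0, X=0, Y=2, W=3) weight 2/63
  (Z=0, X=1, Y=0, W=2) weight 1/252
  (Z=0, X=1, Y=1, W=2) weight 1/252
  … 19 more
Group by X:
  weight(X=0) = 3/14
  weight(X=1) = 1/14
Total weight = 3/14 + 1/14 = 2/7
P(X=0 | obs) = 3/14 / 2/7 = 3/4
P(X=1 | obs) = 1/14 / 2/7 = 1/4

P(X=0) = 3/4, P(X=1) = 1/4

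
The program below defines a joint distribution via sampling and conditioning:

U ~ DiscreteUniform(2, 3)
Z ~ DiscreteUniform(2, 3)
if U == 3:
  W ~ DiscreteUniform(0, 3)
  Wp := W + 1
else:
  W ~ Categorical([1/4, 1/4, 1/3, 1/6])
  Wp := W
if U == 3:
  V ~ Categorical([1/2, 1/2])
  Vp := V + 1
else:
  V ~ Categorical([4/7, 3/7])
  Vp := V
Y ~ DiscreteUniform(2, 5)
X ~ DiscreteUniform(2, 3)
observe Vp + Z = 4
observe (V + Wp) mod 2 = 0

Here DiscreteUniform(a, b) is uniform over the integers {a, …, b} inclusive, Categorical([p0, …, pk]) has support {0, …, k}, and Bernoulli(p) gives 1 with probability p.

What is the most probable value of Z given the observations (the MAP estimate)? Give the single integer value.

argmax_v P(Z = v | obs) = 3

Enumerate traces; 48 have nonzero weight after conditioning:
  (U=2, Z=3, W=1, V=1, Y=2, X=2) weight 3/896
  (U=2, Z=3, W=1, V=1, Y=2, X=3) weight 3/896
  (U=2, Z=3, W=1, V=1, Y=3, X=2) weight 3/896
  (U=2, Z=3, W=1, V=1, Y=3, X=3) weight 3/896
  (U=2, Z=3, W=1, V=1, Y=4, X=2) weight 3/896
  (U=2, Z=3, W=1, V=1, Y=4, X=3) weight 3/896
  (U=2, Z=3, W=1, V=1, Y=5, X=2) weight 3/896
  (U=2, Z=3, W=1, V=1, Y=5, X=3) weight 3/896
  (U=3, Z=2, W=0, V=1, Y=2, X=2) weight 1/256
  … 39 more
Group by Z:
  weight(Z=2) = 1/16
  weight(Z=3) = 3/28
Total weight = 1/16 + 3/28 = 19/112
P(Z=2 | obs) = 1/16 / 19/112 = 7/19
P(Z=3 | obs) = 3/28 / 19/112 = 12/19
argmax = 3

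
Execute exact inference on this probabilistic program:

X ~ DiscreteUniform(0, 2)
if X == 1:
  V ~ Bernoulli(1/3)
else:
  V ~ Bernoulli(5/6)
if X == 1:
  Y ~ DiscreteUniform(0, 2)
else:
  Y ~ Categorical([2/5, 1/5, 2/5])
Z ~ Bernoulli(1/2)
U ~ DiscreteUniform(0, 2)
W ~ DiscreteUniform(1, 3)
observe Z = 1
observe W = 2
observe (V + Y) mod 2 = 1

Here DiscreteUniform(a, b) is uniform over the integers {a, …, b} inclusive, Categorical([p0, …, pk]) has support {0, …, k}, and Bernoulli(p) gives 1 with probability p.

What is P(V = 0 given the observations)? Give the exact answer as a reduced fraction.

Enumerate traces; 27 have nonzero weight after conditioning:
  (X=0, V=0, Y=1, Z=1, U=0, W=2) weight 1/1620
  (X=0, V=0, Y=1, Z=1, U=1, W=2) weight 1/1620
  (X=0, V=0, Y=1, Z=1, U=2, W=2) weight 1/1620
  (X=0, V=1, Y=0, Z=1, U=0, W=2) weight 1/162
  (X=0, V=1, Y=0, Z=1, U=1, W=2) weight 1/162
  (X=0, V=1, Y=0, Z=1, U=2, W=2) weight 1/162
  (X=0, V=1, Y=2, Z=1, U=0, W=2) weight 1/162
  (X=0, V=1, Y=2, Z=1, U=1, W=2) weight 1/162
  … 19 more
Group by V:
  weight(V=0) = 13/810
  weight(V=1) = 7/81
Total weight = 13/810 + 7/81 = 83/810
P(V=0 | obs) = 13/810 / 83/810 = 13/83
P(V=1 | obs) = 7/81 / 83/810 = 70/83

P(V = 0 | obs) = 13/83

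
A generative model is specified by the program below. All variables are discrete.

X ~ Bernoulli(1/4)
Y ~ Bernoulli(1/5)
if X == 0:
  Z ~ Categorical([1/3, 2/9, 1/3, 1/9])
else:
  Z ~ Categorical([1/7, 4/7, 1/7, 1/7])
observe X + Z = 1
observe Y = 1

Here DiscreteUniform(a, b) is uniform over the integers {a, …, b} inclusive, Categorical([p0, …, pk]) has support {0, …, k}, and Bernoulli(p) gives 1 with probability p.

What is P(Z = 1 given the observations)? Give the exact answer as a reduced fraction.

Enumerate traces; 2 have nonzero weight after conditioning:
  (X=0, Y=1, Z=1) weight 1/30
  (X=1, Y=1, Z=0) weight 1/140
Group by Z:
  weight(Z=0) = 1/140
  weight(Z=1) = 1/30
Total weight = 1/140 + 1/30 = 17/420
P(Z=0 | obs) = 1/140 / 17/420 = 3/17
P(Z=1 | obs) = 1/30 / 17/420 = 14/17

P(Z = 1 | obs) = 14/17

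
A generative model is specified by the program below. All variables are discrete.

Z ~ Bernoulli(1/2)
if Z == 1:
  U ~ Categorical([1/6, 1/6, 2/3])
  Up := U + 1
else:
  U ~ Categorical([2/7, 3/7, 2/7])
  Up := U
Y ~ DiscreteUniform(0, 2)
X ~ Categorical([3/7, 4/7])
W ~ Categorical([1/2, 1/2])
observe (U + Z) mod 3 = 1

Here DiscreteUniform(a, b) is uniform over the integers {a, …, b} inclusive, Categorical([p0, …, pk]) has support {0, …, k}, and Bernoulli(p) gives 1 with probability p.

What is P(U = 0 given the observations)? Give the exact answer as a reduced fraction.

Enumerate traces; 24 have nonzero weight after conditioning:
  (Z=0, U=1, Y=0, X=0, W=0) weight 3/196
  (Z=0, U=1, Y=0, X=0, W=1) weight 3/196
  (Z=0, U=1, Y=0, X=1, W=0) weight 1/49
  (Z=0, U=1, Y=0, X=1, W=1) weight 1/49
  (Z=0, U=1, Y=1, X=0, W=0) weight 3/196
  (Z=0, U=1, Y=1, X=0, W=1) weight 3/196
  (Z=0, U=1, Y=1, X=1, W=0) weight 1/49
  (Z=0, U=1, Y=1, X=1, W=1) weight 1/49
  (Z=1, U=0, Y=0, X=0, W=0) weight 1/168
  … 15 more
Group by U:
  weight(U=0) = 1/12
  weight(U=1) = 3/14
Total weight = 1/12 + 3/14 = 25/84
P(U=0 | obs) = 1/12 / 25/84 = 7/25
P(U=1 | obs) = 3/14 / 25/84 = 18/25

P(U = 0 | obs) = 7/25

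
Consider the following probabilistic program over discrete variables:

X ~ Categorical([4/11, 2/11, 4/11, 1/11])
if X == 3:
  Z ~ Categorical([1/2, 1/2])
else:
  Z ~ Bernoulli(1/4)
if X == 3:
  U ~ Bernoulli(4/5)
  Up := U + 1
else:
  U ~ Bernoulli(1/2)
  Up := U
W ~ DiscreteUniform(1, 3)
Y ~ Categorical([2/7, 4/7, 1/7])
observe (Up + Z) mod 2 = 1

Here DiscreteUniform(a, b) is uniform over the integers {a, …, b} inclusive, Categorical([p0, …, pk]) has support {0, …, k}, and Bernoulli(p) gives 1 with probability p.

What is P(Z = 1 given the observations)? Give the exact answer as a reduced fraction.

Enumerate traces; 72 have nonzero weight after conditioning:
  (X=0, Z=0, U=1, W=1, Y=0) weight 1/77
  (X=0, Z=0, U=1, W=1, Y=1) weight 2/77
  (X=0, Z=0, U=1, W=1, Y=2) weight 1/154
  (X=0, Z=0, U=1, W=2, Y=0) weight 1/77
  (X=0, Z=0, U=1, W=2, Y=1) weight 2/77
  (X=0, Z=0, U=1, W=2, Y=2) weight 1/154
  (X=0, Z=0, U=1, W=3, Y=0) weight 1/77
  (X=0, Z=0, U=1, W=3, Y=1) weight 2/77
  (X=0, Z=1, U=0, W=1, Y=0) weight 1/231
  … 63 more
Group by Z:
  weight(Z=0) = 7/20
  weight(Z=1) = 3/20
Total weight = 7/20 + 3/20 = 1/2
P(Z=0 | obs) = 7/20 / 1/2 = 7/10
P(Z=1 | obs) = 3/20 / 1/2 = 3/10

P(Z = 1 | obs) = 3/10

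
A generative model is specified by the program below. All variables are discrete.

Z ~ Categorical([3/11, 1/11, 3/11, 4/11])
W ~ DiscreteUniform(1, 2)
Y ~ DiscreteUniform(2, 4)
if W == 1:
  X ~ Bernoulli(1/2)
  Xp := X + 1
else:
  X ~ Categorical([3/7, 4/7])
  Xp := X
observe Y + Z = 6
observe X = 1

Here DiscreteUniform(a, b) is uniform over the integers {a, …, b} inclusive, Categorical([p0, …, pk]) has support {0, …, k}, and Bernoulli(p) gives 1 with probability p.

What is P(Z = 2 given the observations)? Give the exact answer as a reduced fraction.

Enumerate traces; 4 have nonzero weight after conditioning:
  (Z=2, W=1, Y=4, X=1) weight 1/44
  (Z=2, W=2, Y=4, X=1) weight 2/77
  (Z=3, W=1, Y=3, X=1) weight 1/33
  (Z=3, W=2, Y=3, X=1) weight 8/231
Group by Z:
  weight(Z=2) = 15/308
  weight(Z=3) = 5/77
Total weight = 15/308 + 5/77 = 5/44
P(Z=2 | obs) = 15/308 / 5/44 = 3/7
P(Z=3 | obs) = 5/77 / 5/44 = 4/7

P(Z = 2 | obs) = 3/7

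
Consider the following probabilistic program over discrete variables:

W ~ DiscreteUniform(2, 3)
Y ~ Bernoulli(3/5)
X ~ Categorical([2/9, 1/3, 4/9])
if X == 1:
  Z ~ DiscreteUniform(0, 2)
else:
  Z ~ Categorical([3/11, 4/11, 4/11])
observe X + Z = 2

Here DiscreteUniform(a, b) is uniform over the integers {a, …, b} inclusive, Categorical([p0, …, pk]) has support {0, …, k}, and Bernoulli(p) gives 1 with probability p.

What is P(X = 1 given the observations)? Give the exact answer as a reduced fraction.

Enumerate traces; 12 have nonzero weight after conditioning:
  (W=2, Y=0, X=0, Z=2) weight 8/495
  (W=2, Y=0, X=1, Z=1) weight 1/45
  (W=2, Y=0, X=2, Z=0) weight 4/165
  (W=2, Y=1, X=0, Z=2) weight 4/165
  (W=2, Y=1, X=1, Z=1) weight 1/30
  (W=2, Y=1, X=2, Z=0) weight 2/55
  (W=3, Y=0, X=0, Z=2) weight 8/495
  (W=3, Y=0, X=1, Z=1) weight 1/45
  … 4 more
Group by X:
  weight(X=0) = 8/99
  weight(X=1) = 1/9
  weight(X=2) = 4/33
Total weight = 8/99 + 1/9 + 4/33 = 31/99
P(X=0 | obs) = 8/99 / 31/99 = 8/31
P(X=1 | obs) = 1/9 / 31/99 = 11/31
P(X=2 | obs) = 4/33 / 31/99 = 12/31

P(X = 1 | obs) = 11/31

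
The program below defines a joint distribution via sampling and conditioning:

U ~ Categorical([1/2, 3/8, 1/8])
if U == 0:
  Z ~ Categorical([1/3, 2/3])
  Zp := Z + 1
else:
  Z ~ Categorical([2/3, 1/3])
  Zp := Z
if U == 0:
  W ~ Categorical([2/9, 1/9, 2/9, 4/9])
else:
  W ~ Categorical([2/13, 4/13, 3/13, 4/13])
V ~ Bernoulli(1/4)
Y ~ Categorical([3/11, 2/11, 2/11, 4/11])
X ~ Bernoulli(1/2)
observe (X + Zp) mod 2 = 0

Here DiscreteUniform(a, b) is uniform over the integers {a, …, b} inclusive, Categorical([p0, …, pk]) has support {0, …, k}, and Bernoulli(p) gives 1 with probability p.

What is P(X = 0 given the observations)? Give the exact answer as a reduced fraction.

Enumerate traces; 192 have nonzero weight after conditioning:
  (U=0, Z=0, W=0, V=0, Y=0, X=1) weight 1/264
  (U=0, Z=0, W=0, V=0, Y=1, X=1) weight 1/396
  (U=0, Z=0, W=0, V=0, Y=2, X=1) weight 1/396
  (U=0, Z=0, W=0, V=0, Y=3, X=1) weight 1/198
  (U=0, Z=0, W=0, V=1, Y=0, X=1) weight 1/792
  (U=0, Z=0, W=0, V=1, Y=1, X=1) weight 1/1188
  (U=0, Z=0, W=0, V=1, Y=2, X=1) weight 1/1188
  (U=0, Z=0, W=0, V=1, Y=3, X=1) weight 1/594
  (U=0, Z=1, W=0, V=0, Y=0, X=0) weight 1/132
  … 183 more
Group by X:
  weight(X=0) = 1/3
  weight(X=1) = 1/6
Total weight = 1/3 + 1/6 = 1/2
P(X=0 | obs) = 1/3 / 1/2 = 2/3
P(X=1 | obs) = 1/6 / 1/2 = 1/3

P(X = 0 | obs) = 2/3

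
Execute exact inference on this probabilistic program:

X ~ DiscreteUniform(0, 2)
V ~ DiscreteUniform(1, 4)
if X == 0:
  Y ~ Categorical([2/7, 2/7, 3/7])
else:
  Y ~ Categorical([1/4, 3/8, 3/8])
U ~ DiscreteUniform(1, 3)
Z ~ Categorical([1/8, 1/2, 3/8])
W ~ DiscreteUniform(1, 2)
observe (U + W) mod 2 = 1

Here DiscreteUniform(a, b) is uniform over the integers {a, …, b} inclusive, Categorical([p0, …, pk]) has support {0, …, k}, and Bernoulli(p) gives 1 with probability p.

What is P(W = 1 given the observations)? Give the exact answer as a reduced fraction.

P(W = 1 | obs) = 1/3

Enumerate traces; 324 have nonzero weight after conditioning:
  (X=0, V=1, Y=0, U=1, Z=0, W=2) weight 1/2016
  (X=0, V=1, Y=0, U=1, Z=1, W=2) weight 1/504
  (X=0, V=1, Y=0, U=1, Z=2, W=2) weight 1/672
  (X=0, V=1, Y=0, U=2, Z=0, W=1) weight 1/2016
  (X=0, V=1, Y=0, U=2, Z=1, W=1) weight 1/504
  (X=0, V=1, Y=0, U=2, Z=2, W=1) weight 1/672
  (X=0, V=1, Y=0, U=3, Z=0, W=2) weight 1/2016
  (X=0, V=1, Y=0, U=3, Z=1, W=2) weight 1/504
  … 316 more
Group by W:
  weight(W=1) = 1/6
  weight(W=2) = 1/3
Total weight = 1/6 + 1/3 = 1/2
P(W=1 | obs) = 1/6 / 1/2 = 1/3
P(W=2 | obs) = 1/3 / 1/2 = 2/3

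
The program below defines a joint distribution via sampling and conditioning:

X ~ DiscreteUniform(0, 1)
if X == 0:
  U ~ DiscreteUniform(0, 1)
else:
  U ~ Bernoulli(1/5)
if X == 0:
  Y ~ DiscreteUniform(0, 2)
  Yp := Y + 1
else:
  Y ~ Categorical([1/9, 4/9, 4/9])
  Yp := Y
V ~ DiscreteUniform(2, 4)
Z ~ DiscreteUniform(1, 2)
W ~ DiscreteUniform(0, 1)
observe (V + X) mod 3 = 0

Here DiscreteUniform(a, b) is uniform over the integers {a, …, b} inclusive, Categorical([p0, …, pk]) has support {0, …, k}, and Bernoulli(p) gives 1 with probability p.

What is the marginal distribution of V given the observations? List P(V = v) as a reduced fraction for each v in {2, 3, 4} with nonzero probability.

P(V=2) = 1/2, P(V=3) = 1/2

Enumerate traces; 48 have nonzero weight after conditioning:
  (X=0, U=0, Y=0, V=3, Z=1, W=0) weight 1/144
  (X=0, U=0, Y=0, V=3, Z=1, W=1) weight 1/144
  (X=0, U=0, Y=0, V=3, Z=2, W=0) weight 1/144
  (X=0, U=0, Y=0, V=3, Z=2, W=1) weight 1/144
  (X=0, U=0, Y=1, V=3, Z=1, W=0) weight 1/144
  (X=0, U=0, Y=1, V=3, Z=1, W=1) weight 1/144
  (X=0, U=0, Y=1, V=3, Z=2, W=0) weight 1/144
  (X=0, U=0, Y=1, V=3, Z=2, W=1) weight 1/144
  (X=1, U=0, Y=0, V=2, Z=1, W=0) weight 1/270
  … 39 more
Group by V:
  weight(V=2) = 1/6
  weight(V=3) = 1/6
Total weight = 1/6 + 1/6 = 1/3
P(V=2 | obs) = 1/6 / 1/3 = 1/2
P(V=3 | obs) = 1/6 / 1/3 = 1/2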